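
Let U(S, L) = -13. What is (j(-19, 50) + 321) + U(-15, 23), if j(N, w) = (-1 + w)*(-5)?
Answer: 63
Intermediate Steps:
j(N, w) = 5 - 5*w
(j(-19, 50) + 321) + U(-15, 23) = ((5 - 5*50) + 321) - 13 = ((5 - 250) + 321) - 13 = (-245 + 321) - 13 = 76 - 13 = 63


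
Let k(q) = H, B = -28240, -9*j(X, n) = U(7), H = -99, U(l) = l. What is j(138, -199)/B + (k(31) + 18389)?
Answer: 4648586407/254160 ≈ 18290.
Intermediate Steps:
j(X, n) = -7/9 (j(X, n) = -⅑*7 = -7/9)
k(q) = -99
j(138, -199)/B + (k(31) + 18389) = -7/9/(-28240) + (-99 + 18389) = -7/9*(-1/28240) + 18290 = 7/254160 + 18290 = 4648586407/254160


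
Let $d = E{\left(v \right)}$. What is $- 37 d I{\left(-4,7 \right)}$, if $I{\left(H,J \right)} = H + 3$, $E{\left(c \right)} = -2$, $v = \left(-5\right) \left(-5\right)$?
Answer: $-74$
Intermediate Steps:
$v = 25$
$d = -2$
$I{\left(H,J \right)} = 3 + H$
$- 37 d I{\left(-4,7 \right)} = \left(-37\right) \left(-2\right) \left(3 - 4\right) = 74 \left(-1\right) = -74$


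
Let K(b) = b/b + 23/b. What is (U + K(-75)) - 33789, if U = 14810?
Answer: -1423373/75 ≈ -18978.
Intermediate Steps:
K(b) = 1 + 23/b
(U + K(-75)) - 33789 = (14810 + (23 - 75)/(-75)) - 33789 = (14810 - 1/75*(-52)) - 33789 = (14810 + 52/75) - 33789 = 1110802/75 - 33789 = -1423373/75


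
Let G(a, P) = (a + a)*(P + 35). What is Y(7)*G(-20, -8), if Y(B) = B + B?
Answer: -15120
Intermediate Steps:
Y(B) = 2*B
G(a, P) = 2*a*(35 + P) (G(a, P) = (2*a)*(35 + P) = 2*a*(35 + P))
Y(7)*G(-20, -8) = (2*7)*(2*(-20)*(35 - 8)) = 14*(2*(-20)*27) = 14*(-1080) = -15120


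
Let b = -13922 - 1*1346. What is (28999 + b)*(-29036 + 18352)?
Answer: -146702004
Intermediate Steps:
b = -15268 (b = -13922 - 1346 = -15268)
(28999 + b)*(-29036 + 18352) = (28999 - 15268)*(-29036 + 18352) = 13731*(-10684) = -146702004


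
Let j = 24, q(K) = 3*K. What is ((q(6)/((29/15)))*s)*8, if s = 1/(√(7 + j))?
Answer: 2160*√31/899 ≈ 13.378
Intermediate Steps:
s = √31/31 (s = 1/(√(7 + 24)) = 1/(√31) = √31/31 ≈ 0.17961)
((q(6)/((29/15)))*s)*8 = (((3*6)/((29/15)))*(√31/31))*8 = ((18/((29*(1/15))))*(√31/31))*8 = ((18/(29/15))*(√31/31))*8 = ((18*(15/29))*(√31/31))*8 = (270*(√31/31)/29)*8 = (270*√31/899)*8 = 2160*√31/899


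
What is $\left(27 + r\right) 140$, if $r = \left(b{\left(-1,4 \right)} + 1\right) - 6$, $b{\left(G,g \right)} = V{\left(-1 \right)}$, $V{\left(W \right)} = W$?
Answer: $2940$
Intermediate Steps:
$b{\left(G,g \right)} = -1$
$r = -6$ ($r = \left(-1 + 1\right) - 6 = 0 - 6 = -6$)
$\left(27 + r\right) 140 = \left(27 - 6\right) 140 = 21 \cdot 140 = 2940$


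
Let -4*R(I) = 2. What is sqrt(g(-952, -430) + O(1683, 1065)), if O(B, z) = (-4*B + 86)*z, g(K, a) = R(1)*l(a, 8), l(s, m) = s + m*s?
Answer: I*sqrt(7076055) ≈ 2660.1*I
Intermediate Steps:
R(I) = -1/2 (R(I) = -1/4*2 = -1/2)
g(K, a) = -9*a/2 (g(K, a) = -a*(1 + 8)/2 = -a*9/2 = -9*a/2)
O(B, z) = z*(86 - 4*B) (O(B, z) = (86 - 4*B)*z = z*(86 - 4*B))
sqrt(g(-952, -430) + O(1683, 1065)) = sqrt(-9/2*(-430) + 2*1065*(43 - 2*1683)) = sqrt(1935 + 2*1065*(43 - 3366)) = sqrt(1935 + 2*1065*(-3323)) = sqrt(1935 - 7077990) = sqrt(-7076055) = I*sqrt(7076055)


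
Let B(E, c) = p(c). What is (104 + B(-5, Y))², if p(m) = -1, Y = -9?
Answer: 10609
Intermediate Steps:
B(E, c) = -1
(104 + B(-5, Y))² = (104 - 1)² = 103² = 10609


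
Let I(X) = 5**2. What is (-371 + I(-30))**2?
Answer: 119716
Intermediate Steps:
I(X) = 25
(-371 + I(-30))**2 = (-371 + 25)**2 = (-346)**2 = 119716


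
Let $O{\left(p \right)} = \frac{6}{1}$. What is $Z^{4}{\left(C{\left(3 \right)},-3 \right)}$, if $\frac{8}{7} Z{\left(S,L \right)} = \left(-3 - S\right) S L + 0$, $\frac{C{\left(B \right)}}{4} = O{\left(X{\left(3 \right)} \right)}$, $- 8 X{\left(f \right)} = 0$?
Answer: $8371769346801$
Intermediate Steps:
$X{\left(f \right)} = 0$ ($X{\left(f \right)} = \left(- \frac{1}{8}\right) 0 = 0$)
$O{\left(p \right)} = 6$ ($O{\left(p \right)} = 6 \cdot 1 = 6$)
$C{\left(B \right)} = 24$ ($C{\left(B \right)} = 4 \cdot 6 = 24$)
$Z{\left(S,L \right)} = \frac{7 L S \left(-3 - S\right)}{8}$ ($Z{\left(S,L \right)} = \frac{7 \left(\left(-3 - S\right) S L + 0\right)}{8} = \frac{7 \left(S \left(-3 - S\right) L + 0\right)}{8} = \frac{7 \left(L S \left(-3 - S\right) + 0\right)}{8} = \frac{7 L S \left(-3 - S\right)}{8}$)
$Z^{4}{\left(C{\left(3 \right)},-3 \right)} = \left(\left(- \frac{7}{8}\right) \left(-3\right) 24 \left(3 + 24\right)\right)^{4} = \left(\left(- \frac{7}{8}\right) \left(-3\right) 24 \cdot 27\right)^{4} = 1701^{4} = 8371769346801$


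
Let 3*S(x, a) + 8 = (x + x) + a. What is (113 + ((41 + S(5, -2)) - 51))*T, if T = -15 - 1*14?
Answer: -2987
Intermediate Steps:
T = -29 (T = -15 - 14 = -29)
S(x, a) = -8/3 + a/3 + 2*x/3 (S(x, a) = -8/3 + ((x + x) + a)/3 = -8/3 + (2*x + a)/3 = -8/3 + (a + 2*x)/3 = -8/3 + (a/3 + 2*x/3) = -8/3 + a/3 + 2*x/3)
(113 + ((41 + S(5, -2)) - 51))*T = (113 + ((41 + (-8/3 + (1/3)*(-2) + (2/3)*5)) - 51))*(-29) = (113 + ((41 + (-8/3 - 2/3 + 10/3)) - 51))*(-29) = (113 + ((41 + 0) - 51))*(-29) = (113 + (41 - 51))*(-29) = (113 - 10)*(-29) = 103*(-29) = -2987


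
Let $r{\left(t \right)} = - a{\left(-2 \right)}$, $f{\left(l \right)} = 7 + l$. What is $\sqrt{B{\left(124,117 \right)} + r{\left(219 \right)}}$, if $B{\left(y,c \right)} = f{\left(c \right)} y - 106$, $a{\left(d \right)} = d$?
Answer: $2 \sqrt{3818} \approx 123.58$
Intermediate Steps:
$B{\left(y,c \right)} = -106 + y \left(7 + c\right)$ ($B{\left(y,c \right)} = \left(7 + c\right) y - 106 = y \left(7 + c\right) - 106 = -106 + y \left(7 + c\right)$)
$r{\left(t \right)} = 2$ ($r{\left(t \right)} = \left(-1\right) \left(-2\right) = 2$)
$\sqrt{B{\left(124,117 \right)} + r{\left(219 \right)}} = \sqrt{\left(-106 + 124 \left(7 + 117\right)\right) + 2} = \sqrt{\left(-106 + 124 \cdot 124\right) + 2} = \sqrt{\left(-106 + 15376\right) + 2} = \sqrt{15270 + 2} = \sqrt{15272} = 2 \sqrt{3818}$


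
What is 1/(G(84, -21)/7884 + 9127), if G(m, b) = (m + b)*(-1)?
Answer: 876/7995245 ≈ 0.00010957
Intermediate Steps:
G(m, b) = -b - m (G(m, b) = (b + m)*(-1) = -b - m)
1/(G(84, -21)/7884 + 9127) = 1/((-1*(-21) - 1*84)/7884 + 9127) = 1/((21 - 84)*(1/7884) + 9127) = 1/(-63*1/7884 + 9127) = 1/(-7/876 + 9127) = 1/(7995245/876) = 876/7995245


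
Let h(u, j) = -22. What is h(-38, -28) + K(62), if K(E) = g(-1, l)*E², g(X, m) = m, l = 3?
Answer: 11510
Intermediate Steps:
K(E) = 3*E²
h(-38, -28) + K(62) = -22 + 3*62² = -22 + 3*3844 = -22 + 11532 = 11510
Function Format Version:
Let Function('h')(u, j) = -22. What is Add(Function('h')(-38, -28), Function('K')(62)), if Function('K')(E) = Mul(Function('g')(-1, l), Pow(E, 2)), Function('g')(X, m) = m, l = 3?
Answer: 11510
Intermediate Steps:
Function('K')(E) = Mul(3, Pow(E, 2))
Add(Function('h')(-38, -28), Function('K')(62)) = Add(-22, Mul(3, Pow(62, 2))) = Add(-22, Mul(3, 3844)) = Add(-22, 11532) = 11510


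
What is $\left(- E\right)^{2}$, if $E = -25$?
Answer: $625$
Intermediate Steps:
$\left(- E\right)^{2} = \left(\left(-1\right) \left(-25\right)\right)^{2} = 25^{2} = 625$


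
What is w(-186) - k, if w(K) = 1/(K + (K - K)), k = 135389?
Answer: -25182355/186 ≈ -1.3539e+5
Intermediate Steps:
w(K) = 1/K (w(K) = 1/(K + 0) = 1/K)
w(-186) - k = 1/(-186) - 1*135389 = -1/186 - 135389 = -25182355/186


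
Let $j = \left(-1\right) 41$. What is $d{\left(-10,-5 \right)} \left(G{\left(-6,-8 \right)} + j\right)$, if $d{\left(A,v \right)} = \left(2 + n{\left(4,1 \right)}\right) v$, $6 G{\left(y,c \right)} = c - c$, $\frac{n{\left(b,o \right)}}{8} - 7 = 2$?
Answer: $15170$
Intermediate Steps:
$n{\left(b,o \right)} = 72$ ($n{\left(b,o \right)} = 56 + 8 \cdot 2 = 56 + 16 = 72$)
$G{\left(y,c \right)} = 0$ ($G{\left(y,c \right)} = \frac{c - c}{6} = \frac{1}{6} \cdot 0 = 0$)
$d{\left(A,v \right)} = 74 v$ ($d{\left(A,v \right)} = \left(2 + 72\right) v = 74 v$)
$j = -41$
$d{\left(-10,-5 \right)} \left(G{\left(-6,-8 \right)} + j\right) = 74 \left(-5\right) \left(0 - 41\right) = \left(-370\right) \left(-41\right) = 15170$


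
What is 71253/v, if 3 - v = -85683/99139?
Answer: 2354650389/127700 ≈ 18439.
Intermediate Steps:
v = 383100/99139 (v = 3 - (-85683)/99139 = 3 - 1*(-85683/99139) = 3 + 85683/99139 = 383100/99139 ≈ 3.8643)
71253/v = 71253/(383100/99139) = 71253*(99139/383100) = 2354650389/127700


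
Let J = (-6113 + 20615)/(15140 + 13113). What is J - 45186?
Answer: -1276625556/28253 ≈ -45186.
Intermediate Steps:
J = 14502/28253 ≈ 0.51329
J - 45186 = 14502/28253 - 45186 = -1276625556/28253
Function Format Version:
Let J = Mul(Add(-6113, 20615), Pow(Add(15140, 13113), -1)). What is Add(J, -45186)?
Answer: Rational(-1276625556, 28253) ≈ -45186.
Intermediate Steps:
J = Rational(14502, 28253) (J = Mul(14502, Pow(28253, -1)) = Mul(14502, Rational(1, 28253)) = Rational(14502, 28253) ≈ 0.51329)
Add(J, -45186) = Add(Rational(14502, 28253), -45186) = Rational(-1276625556, 28253)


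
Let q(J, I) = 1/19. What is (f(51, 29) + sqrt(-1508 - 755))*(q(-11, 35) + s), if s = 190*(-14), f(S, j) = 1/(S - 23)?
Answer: -50539/532 - 50539*I*sqrt(2263)/19 ≈ -94.998 - 1.2654e+5*I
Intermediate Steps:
f(S, j) = 1/(-23 + S)
s = -2660
q(J, I) = 1/19
(f(51, 29) + sqrt(-1508 - 755))*(q(-11, 35) + s) = (1/(-23 + 51) + sqrt(-1508 - 755))*(1/19 - 2660) = (1/28 + sqrt(-2263))*(-50539/19) = (1/28 + I*sqrt(2263))*(-50539/19) = -50539/532 - 50539*I*sqrt(2263)/19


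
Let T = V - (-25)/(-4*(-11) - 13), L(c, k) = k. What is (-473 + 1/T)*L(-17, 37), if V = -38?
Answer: -20179800/1153 ≈ -17502.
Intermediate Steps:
T = -1153/31 (T = -38 - (-25)/(-4*(-11) - 13) = -38 - (-25)/(44 - 13) = -38 - (-25)/31 = -38 - 1*(-25/31) = -38 + 25/31 = -1153/31 ≈ -37.194)
(-473 + 1/T)*L(-17, 37) = (-473 + 1/(-1153/31))*37 = (-473 - 31/1153)*37 = -545400/1153*37 = -20179800/1153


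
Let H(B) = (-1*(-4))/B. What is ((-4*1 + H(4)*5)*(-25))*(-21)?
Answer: 525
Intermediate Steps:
H(B) = 4/B
((-4*1 + H(4)*5)*(-25))*(-21) = ((-4*1 + (4/4)*5)*(-25))*(-21) = ((-4 + (4*(¼))*5)*(-25))*(-21) = ((-4 + 1*5)*(-25))*(-21) = ((-4 + 5)*(-25))*(-21) = (1*(-25))*(-21) = -25*(-21) = 525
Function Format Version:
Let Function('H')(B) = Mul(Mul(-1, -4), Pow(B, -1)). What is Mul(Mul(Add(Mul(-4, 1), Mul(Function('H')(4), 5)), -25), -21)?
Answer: 525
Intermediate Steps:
Function('H')(B) = Mul(4, Pow(B, -1))
Mul(Mul(Add(Mul(-4, 1), Mul(Function('H')(4), 5)), -25), -21) = Mul(Mul(Add(Mul(-4, 1), Mul(Mul(4, Pow(4, -1)), 5)), -25), -21) = Mul(Mul(Add(-4, Mul(Mul(4, Rational(1, 4)), 5)), -25), -21) = Mul(Mul(Add(-4, Mul(1, 5)), -25), -21) = Mul(Mul(Add(-4, 5), -25), -21) = Mul(Mul(1, -25), -21) = Mul(-25, -21) = 525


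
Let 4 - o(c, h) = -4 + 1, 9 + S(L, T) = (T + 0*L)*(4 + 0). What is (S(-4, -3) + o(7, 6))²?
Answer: 196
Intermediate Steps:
S(L, T) = -9 + 4*T (S(L, T) = -9 + (T + 0*L)*(4 + 0) = -9 + (T + 0)*4 = -9 + T*4 = -9 + 4*T)
o(c, h) = 7 (o(c, h) = 4 - (-4 + 1) = 4 - 1*(-3) = 4 + 3 = 7)
(S(-4, -3) + o(7, 6))² = ((-9 + 4*(-3)) + 7)² = ((-9 - 12) + 7)² = (-21 + 7)² = (-14)² = 196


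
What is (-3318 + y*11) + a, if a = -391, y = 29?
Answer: -3390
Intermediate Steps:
(-3318 + y*11) + a = (-3318 + 29*11) - 391 = (-3318 + 319) - 391 = -2999 - 391 = -3390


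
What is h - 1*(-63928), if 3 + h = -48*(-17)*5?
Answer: 68005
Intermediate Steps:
h = 4077 (h = -3 - 48*(-17)*5 = -3 + 816*5 = -3 + 4080 = 4077)
h - 1*(-63928) = 4077 - 1*(-63928) = 4077 + 63928 = 68005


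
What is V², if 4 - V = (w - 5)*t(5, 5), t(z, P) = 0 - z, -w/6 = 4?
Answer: 19881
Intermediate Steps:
w = -24 (w = -6*4 = -24)
t(z, P) = -z
V = -141 (V = 4 - (-24 - 5)*(-1*5) = 4 - (-29)*(-5) = 4 - 1*145 = 4 - 145 = -141)
V² = (-141)² = 19881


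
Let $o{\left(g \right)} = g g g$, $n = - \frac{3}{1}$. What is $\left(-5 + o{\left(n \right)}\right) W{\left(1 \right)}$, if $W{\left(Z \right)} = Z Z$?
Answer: $-32$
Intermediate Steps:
$n = -3$ ($n = \left(-3\right) 1 = -3$)
$o{\left(g \right)} = g^{3}$ ($o{\left(g \right)} = g^{2} g = g^{3}$)
$W{\left(Z \right)} = Z^{2}$
$\left(-5 + o{\left(n \right)}\right) W{\left(1 \right)} = \left(-5 + \left(-3\right)^{3}\right) 1^{2} = \left(-5 - 27\right) 1 = \left(-32\right) 1 = -32$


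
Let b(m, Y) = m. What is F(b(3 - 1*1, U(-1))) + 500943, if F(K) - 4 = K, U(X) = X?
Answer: 500949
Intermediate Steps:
F(K) = 4 + K
F(b(3 - 1*1, U(-1))) + 500943 = (4 + (3 - 1*1)) + 500943 = (4 + (3 - 1)) + 500943 = (4 + 2) + 500943 = 6 + 500943 = 500949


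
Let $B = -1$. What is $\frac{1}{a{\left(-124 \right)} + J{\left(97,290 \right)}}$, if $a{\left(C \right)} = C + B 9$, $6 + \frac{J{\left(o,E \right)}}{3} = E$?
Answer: $\frac{1}{719} \approx 0.0013908$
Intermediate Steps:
$J{\left(o,E \right)} = -18 + 3 E$
$a{\left(C \right)} = -9 + C$ ($a{\left(C \right)} = C - 9 = -9 + C$)
$\frac{1}{a{\left(-124 \right)} + J{\left(97,290 \right)}} = \frac{1}{\left(-9 - 124\right) + \left(-18 + 3 \cdot 290\right)} = \frac{1}{-133 + \left(-18 + 870\right)} = \frac{1}{-133 + 852} = \frac{1}{719}$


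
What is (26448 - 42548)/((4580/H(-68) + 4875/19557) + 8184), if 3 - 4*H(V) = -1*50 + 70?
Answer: -254892900/112510711 ≈ -2.2655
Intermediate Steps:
H(V) = -17/4 (H(V) = ¾ - (-1*50 + 70)/4 = ¾ - (-50 + 70)/4 = ¾ - ¼*20 = ¾ - 5 = -17/4)
(26448 - 42548)/((4580/H(-68) + 4875/19557) + 8184) = (26448 - 42548)/((4580/(-17/4) + 4875/19557) + 8184) = -16100/((4580*(-4/17) + 4875*(1/19557)) + 8184) = -16100/((-18320/17 + 1625/6519) + 8184) = -16100/(-119400455/110823 + 8184) = -16100/787574977/110823 = -16100*110823/787574977 = -254892900/112510711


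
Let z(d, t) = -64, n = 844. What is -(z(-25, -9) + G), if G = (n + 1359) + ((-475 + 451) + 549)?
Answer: -2664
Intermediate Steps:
G = 2728 (G = (844 + 1359) + ((-475 + 451) + 549) = 2203 + (-24 + 549) = 2203 + 525 = 2728)
-(z(-25, -9) + G) = -(-64 + 2728) = -1*2664 = -2664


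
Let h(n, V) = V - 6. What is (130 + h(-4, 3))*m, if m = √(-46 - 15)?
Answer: 127*I*√61 ≈ 991.9*I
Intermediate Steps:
h(n, V) = -6 + V
m = I*√61 (m = √(-61) = I*√61 ≈ 7.8102*I)
(130 + h(-4, 3))*m = (130 + (-6 + 3))*(I*√61) = (130 - 3)*(I*√61) = 127*(I*√61) = 127*I*√61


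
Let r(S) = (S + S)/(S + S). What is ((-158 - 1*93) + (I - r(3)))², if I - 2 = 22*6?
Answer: 13924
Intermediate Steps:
r(S) = 1 (r(S) = (2*S)/((2*S)) = (2*S)*(1/(2*S)) = 1)
I = 134 (I = 2 + 22*6 = 2 + 132 = 134)
((-158 - 1*93) + (I - r(3)))² = ((-158 - 1*93) + (134 - 1*1))² = ((-158 - 93) + (134 - 1))² = (-251 + 133)² = (-118)² = 13924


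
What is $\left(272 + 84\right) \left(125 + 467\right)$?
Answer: $210752$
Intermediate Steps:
$\left(272 + 84\right) \left(125 + 467\right) = 356 \cdot 592 = 210752$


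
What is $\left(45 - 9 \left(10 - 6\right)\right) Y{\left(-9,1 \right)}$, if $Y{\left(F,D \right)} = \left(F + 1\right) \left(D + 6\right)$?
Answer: $-504$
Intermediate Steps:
$Y{\left(F,D \right)} = \left(1 + F\right) \left(6 + D\right)$
$\left(45 - 9 \left(10 - 6\right)\right) Y{\left(-9,1 \right)} = \left(45 - 9 \left(10 - 6\right)\right) \left(6 + 1 + 6 \left(-9\right) + 1 \left(-9\right)\right) = \left(45 - 36\right) \left(6 + 1 - 54 - 9\right) = \left(45 - 36\right) \left(-56\right) = 9 \left(-56\right) = -504$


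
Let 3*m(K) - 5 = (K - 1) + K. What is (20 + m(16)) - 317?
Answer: -285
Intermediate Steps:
m(K) = 4/3 + 2*K/3 (m(K) = 5/3 + ((K - 1) + K)/3 = 5/3 + ((-1 + K) + K)/3 = 5/3 + (-1 + 2*K)/3 = 5/3 + (-1/3 + 2*K/3) = 4/3 + 2*K/3)
(20 + m(16)) - 317 = (20 + (4/3 + (2/3)*16)) - 317 = (20 + (4/3 + 32/3)) - 317 = (20 + 12) - 317 = 32 - 317 = -285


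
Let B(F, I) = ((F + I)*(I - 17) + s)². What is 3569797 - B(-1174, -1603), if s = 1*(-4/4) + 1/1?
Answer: -20238658017803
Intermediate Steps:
s = 0 (s = 1*(-4*¼) + 1 = 1*(-1) + 1 = -1 + 1 = 0)
B(F, I) = (-17 + I)²*(F + I)² (B(F, I) = ((F + I)*(I - 17) + 0)² = ((F + I)*(-17 + I) + 0)² = ((-17 + I)*(F + I) + 0)² = ((-17 + I)*(F + I))² = (-17 + I)²*(F + I)²)
3569797 - B(-1174, -1603) = 3569797 - ((-1603)² - 17*(-1174) - 17*(-1603) - 1174*(-1603))² = 3569797 - (2569609 + 19958 + 27251 + 1881922)² = 3569797 - 1*4498740² = 3569797 - 1*20238661587600 = 3569797 - 20238661587600 = -20238658017803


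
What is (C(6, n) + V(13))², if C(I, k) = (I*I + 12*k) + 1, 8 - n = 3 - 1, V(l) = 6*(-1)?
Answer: 10609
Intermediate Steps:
V(l) = -6
n = 6 (n = 8 - (3 - 1) = 8 - 1*2 = 8 - 2 = 6)
C(I, k) = 1 + I² + 12*k (C(I, k) = (I² + 12*k) + 1 = 1 + I² + 12*k)
(C(6, n) + V(13))² = ((1 + 6² + 12*6) - 6)² = ((1 + 36 + 72) - 6)² = (109 - 6)² = 103² = 10609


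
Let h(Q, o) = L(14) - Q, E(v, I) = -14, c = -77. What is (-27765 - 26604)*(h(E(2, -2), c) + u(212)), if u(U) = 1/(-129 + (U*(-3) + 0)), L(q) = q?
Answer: -129392179/85 ≈ -1.5223e+6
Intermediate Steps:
u(U) = 1/(-129 - 3*U) (u(U) = 1/(-129 + (-3*U + 0)) = 1/(-129 - 3*U))
h(Q, o) = 14 - Q
(-27765 - 26604)*(h(E(2, -2), c) + u(212)) = (-27765 - 26604)*((14 - 1*(-14)) - 1/(129 + 3*212)) = -54369*((14 + 14) - 1/(129 + 636)) = -54369*(28 - 1/765) = -54369*21419/765 = -129392179/85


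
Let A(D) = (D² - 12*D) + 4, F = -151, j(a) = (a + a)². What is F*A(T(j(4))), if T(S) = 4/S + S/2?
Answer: -25020247/256 ≈ -97735.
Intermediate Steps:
j(a) = 4*a² (j(a) = (2*a)² = 4*a²)
T(S) = S/2 + 4/S (T(S) = 4/S + S*(½) = 4/S + S/2 = S/2 + 4/S)
A(D) = 4 + D² - 12*D
F*A(T(j(4))) = -151*(4 + ((4*4²)/2 + 4/((4*4²)))² - 12*((4*4²)/2 + 4/((4*4²)))) = -151*(4 + ((4*16)/2 + 4/((4*16)))² - 12*((4*16)/2 + 4/((4*16)))) = -151*(4 + ((½)*64 + 4/64)² - 12*((½)*64 + 4/64)) = -151*(4 + (32 + 4*(1/64))² - 12*(32 + 4*(1/64))) = -151*(4 + (32 + 1/16)² - 12*(32 + 1/16)) = -151*(4 + (513/16)² - 12*513/16) = -151*(4 + 263169/256 - 1539/4) = -151*165697/256 = -25020247/256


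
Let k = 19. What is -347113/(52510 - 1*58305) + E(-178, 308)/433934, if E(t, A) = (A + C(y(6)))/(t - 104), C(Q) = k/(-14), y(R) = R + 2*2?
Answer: 198221350132627/3309276149480 ≈ 59.899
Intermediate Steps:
y(R) = 4 + R (y(R) = R + 4 = 4 + R)
C(Q) = -19/14 (C(Q) = 19/(-14) = 19*(-1/14) = -19/14)
E(t, A) = (-19/14 + A)/(-104 + t) (E(t, A) = (A - 19/14)/(t - 104) = (-19/14 + A)/(-104 + t))
-347113/(52510 - 1*58305) + E(-178, 308)/433934 = -347113/(52510 - 1*58305) + ((-19/14 + 308)/(-104 - 178))/433934 = -347113/(52510 - 58305) + ((4293/14)/(-282))*(1/433934) = -347113/(-5795) - 1/282*4293/14*(1/433934) = -347113*(-1/5795) - 1431/1316*1/433934 = 347113/5795 - 1431/571057144 = 198221350132627/3309276149480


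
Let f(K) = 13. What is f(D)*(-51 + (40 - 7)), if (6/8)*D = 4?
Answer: -234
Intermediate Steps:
D = 16/3 (D = (4/3)*4 = 16/3 ≈ 5.3333)
f(D)*(-51 + (40 - 7)) = 13*(-51 + (40 - 7)) = 13*(-51 + 33) = 13*(-18) = -234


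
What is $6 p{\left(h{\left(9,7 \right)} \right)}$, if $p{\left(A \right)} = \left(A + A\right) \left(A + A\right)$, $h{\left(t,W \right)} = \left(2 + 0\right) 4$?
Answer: $1536$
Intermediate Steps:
$h{\left(t,W \right)} = 8$ ($h{\left(t,W \right)} = 2 \cdot 4 = 8$)
$p{\left(A \right)} = 4 A^{2}$ ($p{\left(A \right)} = 2 A 2 A = 4 A^{2}$)
$6 p{\left(h{\left(9,7 \right)} \right)} = 6 \cdot 4 \cdot 8^{2} = 6 \cdot 4 \cdot 64 = 6 \cdot 256 = 1536$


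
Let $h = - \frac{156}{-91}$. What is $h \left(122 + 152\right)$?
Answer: $\frac{3288}{7} \approx 469.71$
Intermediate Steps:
$h = \frac{12}{7}$ ($h = \left(-156\right) \left(- \frac{1}{91}\right) = \frac{12}{7} \approx 1.7143$)
$h \left(122 + 152\right) = \frac{12 \left(122 + 152\right)}{7} = \frac{12}{7} \cdot 274 = \frac{3288}{7}$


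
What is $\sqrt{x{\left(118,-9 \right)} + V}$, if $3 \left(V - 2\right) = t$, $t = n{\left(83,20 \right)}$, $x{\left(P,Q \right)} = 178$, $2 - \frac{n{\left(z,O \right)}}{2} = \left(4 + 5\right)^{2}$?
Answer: $\frac{\sqrt{1146}}{3} \approx 11.284$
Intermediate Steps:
$n{\left(z,O \right)} = -158$ ($n{\left(z,O \right)} = 4 - 2 \left(4 + 5\right)^{2} = 4 - 2 \cdot 9^{2} = 4 - 162 = -158$)
$t = -158$
$V = - \frac{152}{3}$ ($V = 2 + \frac{1}{3} \left(-158\right) = 2 - \frac{158}{3} = - \frac{152}{3} \approx -50.667$)
$\sqrt{x{\left(118,-9 \right)} + V} = \sqrt{178 - \frac{152}{3}} = \sqrt{\frac{382}{3}} = \frac{\sqrt{1146}}{3}$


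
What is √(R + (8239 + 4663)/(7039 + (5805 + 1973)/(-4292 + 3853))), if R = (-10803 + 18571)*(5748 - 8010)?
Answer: I*√166941265715867482730/3082343 ≈ 4191.8*I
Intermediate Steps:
R = -17571216 (R = 7768*(-2262) = -17571216)
√(R + (8239 + 4663)/(7039 + (5805 + 1973)/(-4292 + 3853))) = √(-17571216 + (8239 + 4663)/(7039 + (5805 + 1973)/(-4292 + 3853))) = √(-17571216 + 12902/(7039 + 7778/(-439))) = √(-17571216 + 12902/(7039 + 7778*(-1/439))) = √(-17571216 + 12902/(7039 - 7778/439)) = √(-17571216 + 12902/(3082343/439)) = √(-17571216 + 12902*(439/3082343)) = √(-17571216 + 5663978/3082343) = √(-54160508975110/3082343) = I*√166941265715867482730/3082343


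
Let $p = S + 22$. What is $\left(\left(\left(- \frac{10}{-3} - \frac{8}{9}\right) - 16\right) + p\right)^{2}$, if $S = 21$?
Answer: $\frac{70225}{81} \approx 866.98$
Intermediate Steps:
$p = 43$ ($p = 21 + 22 = 43$)
$\left(\left(\left(- \frac{10}{-3} - \frac{8}{9}\right) - 16\right) + p\right)^{2} = \left(\left(\left(- \frac{10}{-3} - \frac{8}{9}\right) - 16\right) + 43\right)^{2} = \left(\left(\left(\left(-10\right) \left(- \frac{1}{3}\right) - \frac{8}{9}\right) - 16\right) + 43\right)^{2} = \left(\left(\left(\frac{10}{3} - \frac{8}{9}\right) - 16\right) + 43\right)^{2} = \left(\left(\frac{22}{9} - 16\right) + 43\right)^{2} = \left(- \frac{122}{9} + 43\right)^{2} = \left(\frac{265}{9}\right)^{2} = \frac{70225}{81}$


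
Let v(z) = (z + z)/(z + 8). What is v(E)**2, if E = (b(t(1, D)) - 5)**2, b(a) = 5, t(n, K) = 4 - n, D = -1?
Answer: 0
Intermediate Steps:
E = 0 (E = (5 - 5)**2 = 0**2 = 0)
v(z) = 2*z/(8 + z) (v(z) = (2*z)/(8 + z) = 2*z/(8 + z))
v(E)**2 = (2*0/(8 + 0))**2 = (2*0/8)**2 = (2*0*(1/8))**2 = 0**2 = 0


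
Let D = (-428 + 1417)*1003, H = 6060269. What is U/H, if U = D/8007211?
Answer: 991967/48525852599759 ≈ 2.0442e-8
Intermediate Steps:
D = 991967 (D = 989*1003 = 991967)
U = 991967/8007211 ≈ 0.12388
U/H = (991967/8007211)/6060269 = (991967/8007211)*(1/6060269) = 991967/48525852599759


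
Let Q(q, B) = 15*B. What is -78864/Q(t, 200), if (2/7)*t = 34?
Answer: -3286/125 ≈ -26.288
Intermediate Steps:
t = 119 (t = (7/2)*34 = 119)
-78864/Q(t, 200) = -78864/(15*200) = -78864/3000 = -78864*1/3000 = -3286/125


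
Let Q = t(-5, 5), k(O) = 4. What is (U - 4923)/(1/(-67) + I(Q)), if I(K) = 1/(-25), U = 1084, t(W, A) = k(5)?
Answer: 6430325/92 ≈ 69895.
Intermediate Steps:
t(W, A) = 4
Q = 4
I(K) = -1/25
(U - 4923)/(1/(-67) + I(Q)) = (1084 - 4923)/(1/(-67) - 1/25) = -3839/(-1/67 - 1/25) = -3839/(-92/1675) = -3839*(-1675/92) = 6430325/92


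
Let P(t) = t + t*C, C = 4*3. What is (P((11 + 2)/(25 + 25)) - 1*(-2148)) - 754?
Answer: 69869/50 ≈ 1397.4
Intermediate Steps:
C = 12
P(t) = 13*t (P(t) = t + t*12 = t + 12*t = 13*t)
(P((11 + 2)/(25 + 25)) - 1*(-2148)) - 754 = (13*((11 + 2)/(25 + 25)) - 1*(-2148)) - 754 = (13*(13/50) + 2148) - 754 = (169/50 + 2148) - 754 = 107569/50 - 754 = 69869/50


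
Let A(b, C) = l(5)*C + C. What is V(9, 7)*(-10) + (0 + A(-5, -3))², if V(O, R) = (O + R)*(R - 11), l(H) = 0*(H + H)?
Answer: 649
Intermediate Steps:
l(H) = 0 (l(H) = 0*(2*H) = 0)
V(O, R) = (-11 + R)*(O + R) (V(O, R) = (O + R)*(-11 + R) = (-11 + R)*(O + R))
A(b, C) = C (A(b, C) = 0*C + C = 0 + C = C)
V(9, 7)*(-10) + (0 + A(-5, -3))² = (7² - 11*9 - 11*7 + 9*7)*(-10) + (0 - 3)² = (49 - 99 - 77 + 63)*(-10) + (-3)² = -64*(-10) + 9 = 640 + 9 = 649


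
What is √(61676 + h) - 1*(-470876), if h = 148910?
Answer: 470876 + √210586 ≈ 4.7134e+5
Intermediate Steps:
√(61676 + h) - 1*(-470876) = √(61676 + 148910) - 1*(-470876) = √210586 + 470876 = 470876 + √210586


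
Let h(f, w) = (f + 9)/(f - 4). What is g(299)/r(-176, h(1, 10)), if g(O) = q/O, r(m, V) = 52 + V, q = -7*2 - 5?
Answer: -57/43654 ≈ -0.0013057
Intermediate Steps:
q = -19 (q = -14 - 5 = -19)
h(f, w) = (9 + f)/(-4 + f)
g(O) = -19/O
g(299)/r(-176, h(1, 10)) = (-19/299)/(52 + (9 + 1)/(-4 + 1)) = (-19*1/299)/(52 + 10/(-3)) = -19/(299*(52 - ⅓*10)) = -19/(299*(52 - 10/3)) = -19/(299*146/3) = -19/299*3/146 = -57/43654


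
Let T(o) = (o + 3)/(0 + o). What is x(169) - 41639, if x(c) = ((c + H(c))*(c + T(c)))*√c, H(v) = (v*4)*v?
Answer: 252837494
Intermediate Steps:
H(v) = 4*v² (H(v) = (4*v)*v = 4*v²)
T(o) = (3 + o)/o
x(c) = √c*(c + 4*c²)*(c + (3 + c)/c) (x(c) = ((c + 4*c²)*(c + (3 + c)/c))*√c = √c*(c + 4*c²)*(c + (3 + c)/c))
x(169) - 41639 = √169*(3 + 4*169³ + 5*169² + 13*169) - 41639 = 13*(3 + 4*4826809 + 5*28561 + 2197) - 41639 = 13*(3 + 19307236 + 142805 + 2197) - 41639 = 13*19452241 - 41639 = 252879133 - 41639 = 252837494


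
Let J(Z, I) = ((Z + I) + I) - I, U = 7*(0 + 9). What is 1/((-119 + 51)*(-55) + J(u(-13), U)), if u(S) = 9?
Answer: 1/3812 ≈ 0.00026233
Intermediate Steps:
U = 63 (U = 7*9 = 63)
J(Z, I) = I + Z (J(Z, I) = ((I + Z) + I) - I = (Z + 2*I) - I = I + Z)
1/((-119 + 51)*(-55) + J(u(-13), U)) = 1/((-119 + 51)*(-55) + (63 + 9)) = 1/(-68*(-55) + 72) = 1/(3740 + 72) = 1/3812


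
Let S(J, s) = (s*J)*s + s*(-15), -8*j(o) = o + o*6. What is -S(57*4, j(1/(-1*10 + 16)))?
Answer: -1351/192 ≈ -7.0365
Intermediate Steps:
j(o) = -7*o/8 (j(o) = -(o + o*6)/8 = -(o + 6*o)/8 = -7*o/8)
S(J, s) = -15*s + J*s**2 (S(J, s) = (J*s)*s - 15*s = J*s**2 - 15*s = -15*s + J*s**2)
-S(57*4, j(1/(-1*10 + 16))) = -(-7/(8*(-1*10 + 16)))*(-15 + (57*4)*(-7/(8*(-1*10 + 16)))) = -(-7/(8*(-10 + 16)))*(-15 + 228*(-7/(8*(-10 + 16)))) = -(-7/8/6)*(-15 + 228*(-7/8/6)) = -(-7/8*1/6)*(-15 + 228*(-7/8*1/6)) = -(-7)*(-15 + 228*(-7/48))/48 = -(-7)*(-15 - 133/4)/48 = -(-7)*(-193)/(48*4) = -1*1351/192 = -1351/192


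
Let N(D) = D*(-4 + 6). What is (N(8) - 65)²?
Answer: 2401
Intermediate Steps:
N(D) = 2*D (N(D) = D*2 = 2*D)
(N(8) - 65)² = (2*8 - 65)² = (16 - 65)² = (-49)² = 2401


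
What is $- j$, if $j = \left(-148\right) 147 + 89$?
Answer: $21667$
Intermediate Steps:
$j = -21667$ ($j = -21756 + 89 = -21667$)
$- j = \left(-1\right) \left(-21667\right) = 21667$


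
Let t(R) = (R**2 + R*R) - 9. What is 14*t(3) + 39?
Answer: 165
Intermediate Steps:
t(R) = -9 + 2*R**2 (t(R) = (R**2 + R**2) - 9 = 2*R**2 - 9 = -9 + 2*R**2)
14*t(3) + 39 = 14*(-9 + 2*3**2) + 39 = 14*(-9 + 2*9) + 39 = 14*(-9 + 18) + 39 = 14*9 + 39 = 126 + 39 = 165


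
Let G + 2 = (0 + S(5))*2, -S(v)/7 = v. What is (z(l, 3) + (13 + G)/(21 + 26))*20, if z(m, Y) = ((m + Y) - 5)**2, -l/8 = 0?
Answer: 2580/47 ≈ 54.894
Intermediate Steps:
l = 0 (l = -8*0 = 0)
S(v) = -7*v
G = -72 (G = -2 + (0 - 7*5)*2 = -2 + (0 - 35)*2 = -2 - 35*2 = -2 - 70 = -72)
z(m, Y) = (-5 + Y + m)**2 (z(m, Y) = ((Y + m) - 5)**2 = (-5 + Y + m)**2)
(z(l, 3) + (13 + G)/(21 + 26))*20 = ((-5 + 3 + 0)**2 + (13 - 72)/(21 + 26))*20 = ((-2)**2 - 59/47)*20 = (4 - 59*1/47)*20 = (4 - 59/47)*20 = (129/47)*20 = 2580/47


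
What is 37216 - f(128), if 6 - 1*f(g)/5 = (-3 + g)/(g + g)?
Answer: 9520241/256 ≈ 37188.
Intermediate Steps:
f(g) = 30 - 5*(-3 + g)/(2*g) (f(g) = 30 - 5*(-3 + g)/(g + g) = 30 - 5*(-3 + g)/(2*g))
37216 - f(128) = 37216 - 5*(3 + 11*128)/(2*128) = 37216 - 5*(3 + 1408)/(2*128) = 37216 - 5*1411/(2*128) = 37216 - 1*7055/256 = 37216 - 7055/256 = 9520241/256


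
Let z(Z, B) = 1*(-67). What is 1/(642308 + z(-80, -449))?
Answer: 1/642241 ≈ 1.5570e-6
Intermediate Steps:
z(Z, B) = -67
1/(642308 + z(-80, -449)) = 1/(642308 - 67) = 1/642241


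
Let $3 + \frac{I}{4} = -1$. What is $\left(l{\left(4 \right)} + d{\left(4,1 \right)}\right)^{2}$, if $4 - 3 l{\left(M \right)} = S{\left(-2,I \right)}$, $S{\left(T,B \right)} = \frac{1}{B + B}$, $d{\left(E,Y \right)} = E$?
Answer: $\frac{29241}{1024} \approx 28.556$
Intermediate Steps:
$I = -16$ ($I = -12 + 4 \left(-1\right) = -12 - 4 = -16$)
$S{\left(T,B \right)} = \frac{1}{2 B}$
$l{\left(M \right)} = \frac{43}{32}$ ($l{\left(M \right)} = \frac{4}{3} - \frac{\frac{1}{2} \frac{1}{-16}}{3} = \frac{4}{3} - \frac{\frac{1}{2} \left(- \frac{1}{16}\right)}{3} = \frac{4}{3} - - \frac{1}{96} = \frac{4}{3} + \frac{1}{96} = \frac{43}{32}$)
$\left(l{\left(4 \right)} + d{\left(4,1 \right)}\right)^{2} = \left(\frac{43}{32} + 4\right)^{2} = \left(\frac{171}{32}\right)^{2} = \frac{29241}{1024}$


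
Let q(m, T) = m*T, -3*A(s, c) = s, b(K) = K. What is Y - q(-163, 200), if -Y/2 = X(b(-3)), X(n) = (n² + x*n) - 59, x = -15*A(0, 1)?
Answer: 32700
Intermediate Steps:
A(s, c) = -s/3
x = 0 (x = -(-5)*0 = -15*0 = 0)
q(m, T) = T*m
X(n) = -59 + n² (X(n) = (n² + 0*n) - 59 = (n² + 0) - 59 = n² - 59 = -59 + n²)
Y = 100 (Y = -2*(-59 + (-3)²) = -2*(-59 + 9) = -2*(-50) = 100)
Y - q(-163, 200) = 100 - 200*(-163) = 100 - 1*(-32600) = 100 + 32600 = 32700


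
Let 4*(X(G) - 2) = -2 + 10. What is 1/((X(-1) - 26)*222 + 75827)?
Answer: 1/70943 ≈ 1.4096e-5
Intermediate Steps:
X(G) = 4 (X(G) = 2 + (-2 + 10)/4 = 2 + (¼)*8 = 2 + 2 = 4)
1/((X(-1) - 26)*222 + 75827) = 1/((4 - 26)*222 + 75827) = 1/(-22*222 + 75827) = 1/(-4884 + 75827) = 1/70943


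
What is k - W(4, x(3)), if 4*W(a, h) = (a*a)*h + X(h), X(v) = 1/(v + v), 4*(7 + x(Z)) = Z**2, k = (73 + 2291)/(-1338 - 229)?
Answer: 1043109/59546 ≈ 17.518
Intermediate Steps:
k = -2364/1567 (k = 2364/(-1567) = 2364*(-1/1567) = -2364/1567 ≈ -1.5086)
x(Z) = -7 + Z**2/4
X(v) = 1/(2*v)
W(a, h) = 1/(8*h) + h*a**2/4 (W(a, h) = ((a*a)*h + 1/(2*h))/4 = (a**2*h + 1/(2*h))/4 = (h*a**2 + 1/(2*h))/4 = (1/(2*h) + h*a**2)/4 = 1/(8*h) + h*a**2/4)
k - W(4, x(3)) = -2364/1567 - (1/(8*(-7 + (1/4)*3**2)) + (1/4)*(-7 + (1/4)*3**2)*4**2) = -2364/1567 - (1/(8*(-7 + (1/4)*9)) + (1/4)*(-7 + (1/4)*9)*16) = -2364/1567 - (1/(8*(-7 + 9/4)) + (1/4)*(-7 + 9/4)*16) = -2364/1567 - (1/(8*(-19/4)) + (1/4)*(-19/4)*16) = -2364/1567 - ((1/8)*(-4/19) - 19) = -2364/1567 - (-1/38 - 19) = -2364/1567 - 1*(-723/38) = -2364/1567 + 723/38 = 1043109/59546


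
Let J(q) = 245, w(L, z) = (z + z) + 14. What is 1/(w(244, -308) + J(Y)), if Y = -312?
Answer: -1/357 ≈ -0.0028011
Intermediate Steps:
w(L, z) = 14 + 2*z (w(L, z) = 2*z + 14 = 14 + 2*z)
1/(w(244, -308) + J(Y)) = 1/((14 + 2*(-308)) + 245) = 1/((14 - 616) + 245) = 1/(-602 + 245) = 1/(-357) = -1/357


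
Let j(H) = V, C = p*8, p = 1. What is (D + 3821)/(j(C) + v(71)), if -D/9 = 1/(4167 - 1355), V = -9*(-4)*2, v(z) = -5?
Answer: 10744643/188404 ≈ 57.030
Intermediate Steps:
C = 8 (C = 1*8 = 8)
V = 72 (V = 36*2 = 72)
j(H) = 72
D = -9/2812 (D = -9/(4167 - 1355) = -9/2812 ≈ -0.0032006)
(D + 3821)/(j(C) + v(71)) = (-9/2812 + 3821)/(72 - 5) = (10744643/2812)/67 = (10744643/2812)*(1/67) = 10744643/188404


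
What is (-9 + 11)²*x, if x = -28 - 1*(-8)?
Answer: -80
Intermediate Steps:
x = -20 (x = -28 + 8 = -20)
(-9 + 11)²*x = (-9 + 11)²*(-20) = 2²*(-20) = 4*(-20) = -80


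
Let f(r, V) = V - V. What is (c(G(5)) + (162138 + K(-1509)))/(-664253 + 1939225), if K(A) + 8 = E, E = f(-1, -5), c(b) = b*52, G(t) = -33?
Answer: 80207/637486 ≈ 0.12582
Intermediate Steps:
f(r, V) = 0
c(b) = 52*b
E = 0
K(A) = -8 (K(A) = -8 + 0 = -8)
(c(G(5)) + (162138 + K(-1509)))/(-664253 + 1939225) = (52*(-33) + (162138 - 8))/(-664253 + 1939225) = (-1716 + 162130)/1274972 = 160414*(1/1274972) = 80207/637486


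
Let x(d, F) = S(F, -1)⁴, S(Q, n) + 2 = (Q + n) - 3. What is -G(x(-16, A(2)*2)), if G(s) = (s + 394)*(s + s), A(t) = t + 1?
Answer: 0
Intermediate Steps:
A(t) = 1 + t
S(Q, n) = -5 + Q + n (S(Q, n) = -2 + ((Q + n) - 3) = -2 + (-3 + Q + n) = -5 + Q + n)
x(d, F) = (-6 + F)⁴ (x(d, F) = (-5 + F - 1)⁴ = (-6 + F)⁴)
G(s) = 2*s*(394 + s) (G(s) = (394 + s)*(2*s) = 2*s*(394 + s))
-G(x(-16, A(2)*2)) = -2*(-6 + (1 + 2)*2)⁴*(394 + (-6 + (1 + 2)*2)⁴) = -2*(-6 + 3*2)⁴*(394 + (-6 + 3*2)⁴) = -2*(-6 + 6)⁴*(394 + (-6 + 6)⁴) = -2*0⁴*(394 + 0⁴) = -2*0*(394 + 0) = -2*0*394 = -1*0 = 0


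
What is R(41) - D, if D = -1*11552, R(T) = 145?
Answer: 11697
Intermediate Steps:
D = -11552
R(41) - D = 145 - 1*(-11552) = 145 + 11552 = 11697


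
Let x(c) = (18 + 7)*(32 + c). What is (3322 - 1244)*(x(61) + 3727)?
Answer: 12576056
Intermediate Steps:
x(c) = 800 + 25*c (x(c) = 25*(32 + c) = 800 + 25*c)
(3322 - 1244)*(x(61) + 3727) = (3322 - 1244)*((800 + 25*61) + 3727) = 2078*((800 + 1525) + 3727) = 2078*(2325 + 3727) = 2078*6052 = 12576056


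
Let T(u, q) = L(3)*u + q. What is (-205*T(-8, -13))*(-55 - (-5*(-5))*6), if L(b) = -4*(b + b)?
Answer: 7522475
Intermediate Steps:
L(b) = -8*b
T(u, q) = q - 24*u (T(u, q) = (-8*3)*u + q = -24*u + q = q - 24*u)
(-205*T(-8, -13))*(-55 - (-5*(-5))*6) = (-205*(-13 - 24*(-8)))*(-55 - (-5*(-5))*6) = (-205*(-13 + 192))*(-55 - 25*6) = (-205*179)*(-55 - 1*150) = -36695*(-55 - 150) = -36695*(-205) = 7522475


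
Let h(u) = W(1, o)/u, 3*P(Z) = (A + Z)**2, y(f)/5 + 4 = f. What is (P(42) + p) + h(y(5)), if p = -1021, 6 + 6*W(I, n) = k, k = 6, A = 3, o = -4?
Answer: -346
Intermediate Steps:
y(f) = -20 + 5*f
W(I, n) = 0 (W(I, n) = -1 + (1/6)*6 = -1 + 1 = 0)
P(Z) = (3 + Z)**2/3
h(u) = 0 (h(u) = 0/u = 0)
(P(42) + p) + h(y(5)) = ((3 + 42)**2/3 - 1021) + 0 = ((1/3)*45**2 - 1021) + 0 = ((1/3)*2025 - 1021) + 0 = (675 - 1021) + 0 = -346 + 0 = -346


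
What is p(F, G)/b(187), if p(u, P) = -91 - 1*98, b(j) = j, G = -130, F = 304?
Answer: -189/187 ≈ -1.0107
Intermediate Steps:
p(u, P) = -189 (p(u, P) = -91 - 98 = -189)
p(F, G)/b(187) = -189/187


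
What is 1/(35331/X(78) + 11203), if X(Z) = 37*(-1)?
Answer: 37/379180 ≈ 9.7579e-5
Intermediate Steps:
X(Z) = -37
1/(35331/X(78) + 11203) = 1/(35331/(-37) + 11203) = 1/(35331*(-1/37) + 11203) = 1/(-35331/37 + 11203) = 1/(379180/37) = 37/379180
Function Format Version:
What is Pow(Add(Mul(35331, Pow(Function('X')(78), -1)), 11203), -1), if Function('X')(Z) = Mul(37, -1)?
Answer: Rational(37, 379180) ≈ 9.7579e-5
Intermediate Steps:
Function('X')(Z) = -37
Pow(Add(Mul(35331, Pow(Function('X')(78), -1)), 11203), -1) = Pow(Add(Mul(35331, Pow(-37, -1)), 11203), -1) = Pow(Add(Mul(35331, Rational(-1, 37)), 11203), -1) = Pow(Add(Rational(-35331, 37), 11203), -1) = Pow(Rational(379180, 37), -1) = Rational(37, 379180)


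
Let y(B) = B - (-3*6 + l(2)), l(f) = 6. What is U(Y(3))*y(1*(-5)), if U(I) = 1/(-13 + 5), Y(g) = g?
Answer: -7/8 ≈ -0.87500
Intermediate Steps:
U(I) = -⅛ (U(I) = 1/(-8) = -⅛)
y(B) = 12 + B (y(B) = B - (-3*6 + 6) = B - (-18 + 6) = B - 1*(-12) = B + 12 = 12 + B)
U(Y(3))*y(1*(-5)) = -(12 + 1*(-5))/8 = -(12 - 5)/8 = -⅛*7 = -7/8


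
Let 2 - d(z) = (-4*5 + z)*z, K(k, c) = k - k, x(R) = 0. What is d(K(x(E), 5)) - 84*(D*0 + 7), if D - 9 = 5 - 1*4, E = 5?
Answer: -586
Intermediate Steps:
D = 10 (D = 9 + (5 - 1*4) = 9 + (5 - 4) = 9 + 1 = 10)
K(k, c) = 0
d(z) = 2 - z*(-20 + z) (d(z) = 2 - (-4*5 + z)*z = 2 - (-20 + z)*z = 2 - z*(-20 + z))
d(K(x(E), 5)) - 84*(D*0 + 7) = (2 - 1*0² + 20*0) - 84*(10*0 + 7) = (2 - 1*0 + 0) - 84*(0 + 7) = (2 + 0 + 0) - 84*7 = 2 - 588 = -586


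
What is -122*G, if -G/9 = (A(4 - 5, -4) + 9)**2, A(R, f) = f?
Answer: 27450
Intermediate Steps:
G = -225 (G = -9*(-4 + 9)**2 = -9*5**2 = -9*25 = -225)
-122*G = -122*(-225) = 27450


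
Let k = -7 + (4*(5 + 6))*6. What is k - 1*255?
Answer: 2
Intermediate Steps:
k = 257 (k = -7 + (4*11)*6 = -7 + 44*6 = -7 + 264 = 257)
k - 1*255 = 257 - 1*255 = 257 - 255 = 2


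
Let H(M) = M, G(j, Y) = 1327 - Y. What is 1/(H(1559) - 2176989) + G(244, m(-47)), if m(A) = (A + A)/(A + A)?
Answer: 2884620179/2175430 ≈ 1326.0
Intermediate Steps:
m(A) = 1 (m(A) = (2*A)/((2*A)) = (2*A)*(1/(2*A)) = 1)
1/(H(1559) - 2176989) + G(244, m(-47)) = 1/(1559 - 2176989) + (1327 - 1*1) = 1/(-2175430) + (1327 - 1) = -1/2175430 + 1326 = 2884620179/2175430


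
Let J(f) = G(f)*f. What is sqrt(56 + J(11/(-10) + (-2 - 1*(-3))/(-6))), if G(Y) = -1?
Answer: sqrt(12885)/15 ≈ 7.5675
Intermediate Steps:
J(f) = -f
sqrt(56 + J(11/(-10) + (-2 - 1*(-3))/(-6))) = sqrt(56 - (11/(-10) + (-2 - 1*(-3))/(-6))) = sqrt(56 - (11*(-1/10) + (-2 + 3)*(-1/6))) = sqrt(56 - (-11/10 + 1*(-1/6))) = sqrt(56 - (-11/10 - 1/6)) = sqrt(56 - 1*(-19/15)) = sqrt(56 + 19/15) = sqrt(859/15) = sqrt(12885)/15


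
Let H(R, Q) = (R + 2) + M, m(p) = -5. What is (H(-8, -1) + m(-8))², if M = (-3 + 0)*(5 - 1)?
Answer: 529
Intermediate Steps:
M = -12 (M = -3*4 = -12)
H(R, Q) = -10 + R (H(R, Q) = (R + 2) - 12 = (2 + R) - 12 = -10 + R)
(H(-8, -1) + m(-8))² = ((-10 - 8) - 5)² = (-18 - 5)² = (-23)² = 529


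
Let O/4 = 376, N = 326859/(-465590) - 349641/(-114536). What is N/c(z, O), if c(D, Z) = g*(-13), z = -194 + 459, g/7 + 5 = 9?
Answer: -8953730769/1386497222240 ≈ -0.0064578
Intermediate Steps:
g = 28 (g = -35 + 7*9 = -35 + 63 = 28)
N = 62676115383/26663408120 (N = 326859*(-1/465590) - 349641*(-1/114536) = -326859/465590 + 349641/114536 = 62676115383/26663408120 ≈ 2.3506)
O = 1504 (O = 4*376 = 1504)
z = 265
c(D, Z) = -364 (c(D, Z) = 28*(-13) = -364)
N/c(z, O) = (62676115383/26663408120)/(-364) = (62676115383/26663408120)*(-1/364) = -8953730769/1386497222240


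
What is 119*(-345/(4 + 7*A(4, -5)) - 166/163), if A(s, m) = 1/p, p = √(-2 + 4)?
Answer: 3129406/163 - 16905*√2 ≈ -4708.5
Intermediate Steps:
p = √2 ≈ 1.4142
A(s, m) = √2/2 (A(s, m) = 1/(√2) = √2/2)
119*(-345/(4 + 7*A(4, -5)) - 166/163) = 119*(-345/(4 + 7*(√2/2)) - 166/163) = 119*(-345/(4 + 7*√2/2) - 166*1/163) = 119*(-345/(4 + 7*√2/2) - 166/163) = 119*(-166/163 - 345/(4 + 7*√2/2)) = -19754/163 - 41055/(4 + 7*√2/2)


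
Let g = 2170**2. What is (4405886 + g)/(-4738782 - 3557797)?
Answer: -9114786/8296579 ≈ -1.0986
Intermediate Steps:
g = 4708900
(4405886 + g)/(-4738782 - 3557797) = (4405886 + 4708900)/(-4738782 - 3557797) = 9114786/(-8296579) = 9114786*(-1/8296579) = -9114786/8296579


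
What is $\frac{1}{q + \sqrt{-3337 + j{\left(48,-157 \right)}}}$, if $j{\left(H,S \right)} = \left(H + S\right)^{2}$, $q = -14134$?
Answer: $- \frac{7067}{99880706} - \frac{\sqrt{534}}{49940353} \approx -7.1217 \cdot 10^{-5}$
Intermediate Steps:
$\frac{1}{q + \sqrt{-3337 + j{\left(48,-157 \right)}}} = \frac{1}{-14134 + \sqrt{-3337 + \left(48 - 157\right)^{2}}} = \frac{1}{-14134 + \sqrt{-3337 + \left(-109\right)^{2}}} = \frac{1}{-14134 + \sqrt{-3337 + 11881}} = \frac{1}{-14134 + \sqrt{8544}} = \frac{1}{-14134 + 4 \sqrt{534}}$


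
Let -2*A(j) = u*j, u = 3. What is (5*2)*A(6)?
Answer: -90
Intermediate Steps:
A(j) = -3*j/2
(5*2)*A(6) = (5*2)*(-3/2*6) = 10*(-9) = -90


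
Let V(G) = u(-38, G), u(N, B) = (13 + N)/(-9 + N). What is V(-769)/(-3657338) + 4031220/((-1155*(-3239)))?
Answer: 46196400587653/42871100253058 ≈ 1.0776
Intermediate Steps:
u(N, B) = (13 + N)/(-9 + N)
V(G) = 25/47 (V(G) = (13 - 38)/(-9 - 38) = -25/(-47) = -1/47*(-25) = 25/47)
V(-769)/(-3657338) + 4031220/((-1155*(-3239))) = (25/47)/(-3657338) + 4031220/((-1155*(-3239))) = (25/47)*(-1/3657338) + 4031220/3741045 = -25/171894886 + 4031220*(1/3741045) = -25/171894886 + 268748/249403 = 46196400587653/42871100253058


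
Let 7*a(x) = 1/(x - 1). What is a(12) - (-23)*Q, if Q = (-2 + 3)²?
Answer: 1772/77 ≈ 23.013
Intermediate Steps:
Q = 1 (Q = 1² = 1)
a(x) = 1/(7*(-1 + x)) (a(x) = 1/(7*(x - 1)) = 1/(7*(-1 + x)))
a(12) - (-23)*Q = 1/(7*(-1 + 12)) - (-23) = (⅐)/11 - 1*(-23) = (⅐)*(1/11) + 23 = 1/77 + 23 = 1772/77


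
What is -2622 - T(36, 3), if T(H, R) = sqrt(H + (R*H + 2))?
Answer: -2622 - sqrt(146) ≈ -2634.1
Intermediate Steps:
T(H, R) = sqrt(2 + H + H*R) (T(H, R) = sqrt(H + (H*R + 2)) = sqrt(H + (2 + H*R)) = sqrt(2 + H + H*R))
-2622 - T(36, 3) = -2622 - sqrt(2 + 36 + 36*3) = -2622 - sqrt(2 + 36 + 108) = -2622 - sqrt(146)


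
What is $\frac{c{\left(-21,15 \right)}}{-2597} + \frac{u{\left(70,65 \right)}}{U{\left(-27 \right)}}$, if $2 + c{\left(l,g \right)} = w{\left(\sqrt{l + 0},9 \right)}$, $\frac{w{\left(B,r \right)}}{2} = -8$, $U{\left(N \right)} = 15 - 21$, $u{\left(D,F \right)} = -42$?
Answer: $\frac{18197}{2597} \approx 7.0069$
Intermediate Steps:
$U{\left(N \right)} = -6$ ($U{\left(N \right)} = 15 - 21 = -6$)
$w{\left(B,r \right)} = -16$ ($w{\left(B,r \right)} = 2 \left(-8\right) = -16$)
$c{\left(l,g \right)} = -18$ ($c{\left(l,g \right)} = -2 - 16 = -18$)
$\frac{c{\left(-21,15 \right)}}{-2597} + \frac{u{\left(70,65 \right)}}{U{\left(-27 \right)}} = - \frac{18}{-2597} - \frac{42}{-6} = \left(-18\right) \left(- \frac{1}{2597}\right) - -7 = \frac{18}{2597} + 7 = \frac{18197}{2597}$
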